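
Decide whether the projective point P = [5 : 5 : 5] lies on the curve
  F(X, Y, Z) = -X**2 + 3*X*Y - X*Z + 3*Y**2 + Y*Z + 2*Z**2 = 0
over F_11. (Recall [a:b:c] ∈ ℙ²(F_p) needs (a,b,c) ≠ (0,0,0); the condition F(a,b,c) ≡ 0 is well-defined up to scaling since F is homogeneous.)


F(5,5,5) ≡ 10 (mod 11); P is NOT on the curve.

Evaluate F(5, 5, 5) term-by-term (mod 11).
  -X**2 ↦ -1·25·1·1 = -25
  3*X*Y ↦ 3·5·5·1 = 75
  -X*Z ↦ -1·5·1·5 = -25
  3*Y**2 ↦ 3·1·25·1 = 75
  Y*Z ↦ 1·1·5·5 = 25
  2*Z**2 ↦ 2·1·1·25 = 50
Sum: F(5, 5, 5) = (-25) + (75) + (-25) + (75) + (25) + (50) = 175.
Reducing mod 11: 175 ≡ 10 (mod 11).
Since F(a, b, c) ≡ 10 ≠ 0 (mod 11), P does NOT lie on the curve.


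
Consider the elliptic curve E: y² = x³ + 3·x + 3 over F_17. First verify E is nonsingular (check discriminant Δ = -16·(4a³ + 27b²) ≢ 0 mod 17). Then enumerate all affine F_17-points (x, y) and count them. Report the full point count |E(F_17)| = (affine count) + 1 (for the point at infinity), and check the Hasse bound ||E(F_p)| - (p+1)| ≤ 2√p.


Affine points = {(2, 0), (6, 4), (6, 13), (10, 8), (10, 9), (12, 4), (12, 13), (14, 1), (14, 16), (16, 4), (16, 13)}; affine count = 11; |E(F_17)| = 12.

Discriminant check: Δ ∝ 4a³ + 27b² = 4·3³ + 27·3² = 4·27 + 27·9 ≡ 11 (mod 17). Nonzero ⇒ E is nonsingular.
For each x ∈ F_17, compute rhs = x³ + 3·x + 3 mod 17, then count y ∈ F_17 with y² ≡ rhs.
  x = 0: rhs = 3, matching y values: none (0 points).
  x = 1: rhs = 7, matching y values: none (0 points).
  x = 2: rhs = 0, matching y values: 0 (1 points).
  x = 3: rhs = 5, matching y values: none (0 points).
  x = 4: rhs = 11, matching y values: none (0 points).
  x = 5: rhs = 7, matching y values: none (0 points).
  x = 6: rhs = 16, matching y values: 4, 13 (2 points).
  x = 7: rhs = 10, matching y values: none (0 points).
  x = 8: rhs = 12, matching y values: none (0 points).
  x = 9: rhs = 11, matching y values: none (0 points).
  x = 10: rhs = 13, matching y values: 8, 9 (2 points).
  x = 11: rhs = 7, matching y values: none (0 points).
  x = 12: rhs = 16, matching y values: 4, 13 (2 points).
  x = 13: rhs = 12, matching y values: none (0 points).
  x = 14: rhs = 1, matching y values: 1, 16 (2 points).
  x = 15: rhs = 6, matching y values: none (0 points).
  x = 16: rhs = 16, matching y values: 4, 13 (2 points).
Total affine count: 11.
Full point count |E(F_17)| = 11 + 1 = 12.
Hasse bound: |12 − (17+1)| = |-6| = 6 ≤ 2√17 ≈ 8.2462 ✓.


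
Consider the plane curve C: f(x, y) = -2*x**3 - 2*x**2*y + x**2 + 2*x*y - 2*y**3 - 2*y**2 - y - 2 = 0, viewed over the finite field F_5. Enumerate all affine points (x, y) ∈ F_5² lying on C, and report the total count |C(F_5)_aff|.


Affine F_5-points: ∅; count = 0.

For each of the 25 pairs (x, y) ∈ F_5², evaluate f(x, y) mod 5. Record the zeros.
  x = 0: [0↦3, 1↦3, 2↦2, 3↦3, 4↦4]  zeros at y ∈ ∅
  x = 1: [0↦2, 1↦2, 2↦1, 3↦2, 4↦3]  zeros at y ∈ ∅
  x = 2: [0↦1, 1↦2, 2↦2, 3↦4, 4↦1]  zeros at y ∈ ∅
  x = 3: [0↦3, 1↦1, 2↦3, 3↦2, 4↦1]  zeros at y ∈ ∅
  x = 4: [0↦1, 1↦2, 2↦2, 3↦4, 4↦1]  zeros at y ∈ ∅
Collecting zeros: affine points = ∅.
Total count |C(F_5)_aff| = 0.


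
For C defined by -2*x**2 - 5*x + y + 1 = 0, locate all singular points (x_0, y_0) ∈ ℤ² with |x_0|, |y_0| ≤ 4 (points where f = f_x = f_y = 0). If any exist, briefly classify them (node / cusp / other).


No singular points in the scanned grid; C is smooth there.

Compute partial derivatives:
  f_x = -4*x - 5.
  f_y = 1.
f_y = 1 is a nonzero constant, so f_y never vanishes: no point (x, y) can satisfy f = f_x = f_y = 0. In particular no (x, y) ∈ {−4, ..., 4}² is singular; the curve is smooth.


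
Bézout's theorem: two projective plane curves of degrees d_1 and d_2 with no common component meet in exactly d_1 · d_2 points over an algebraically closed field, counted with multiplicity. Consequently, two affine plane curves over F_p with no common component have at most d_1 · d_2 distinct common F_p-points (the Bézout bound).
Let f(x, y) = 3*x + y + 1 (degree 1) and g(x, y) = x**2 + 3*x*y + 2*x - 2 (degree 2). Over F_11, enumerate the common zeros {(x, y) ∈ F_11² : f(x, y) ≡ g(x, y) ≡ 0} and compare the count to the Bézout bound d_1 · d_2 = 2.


Common zeros: {(1, 7), (3, 1)}; count = 2; Bézout bound = 2.

deg(f) = 1, deg(g) = 2, so Bézout bound = 2.
Scan x ∈ F_11. For each x, list the y ∈ F_11 with f(x, y) ≡ 0 and those with g(x, y) ≡ 0 (mod 11); the common zeros in that column are the intersection.
  x = 0: f ≡ 0 at y ∈ {10}; g ≡ 0 at y ∈ ∅; common: ∅.
  x = 1: f ≡ 0 at y ∈ {7}; g ≡ 0 at y ∈ {7}; common: {7}.
  x = 2: f ≡ 0 at y ∈ {4}; g ≡ 0 at y ∈ {10}; common: ∅.
  x = 3: f ≡ 0 at y ∈ {1}; g ≡ 0 at y ∈ {1}; common: {1}.
  x = 4: f ≡ 0 at y ∈ {9}; g ≡ 0 at y ∈ {0}; common: ∅.
  x = 5: f ≡ 0 at y ∈ {6}; g ≡ 0 at y ∈ {0}; common: ∅.
  x = 6: f ≡ 0 at y ∈ {3}; g ≡ 0 at y ∈ {6}; common: ∅.
  x = 7: f ≡ 0 at y ∈ {0}; g ≡ 0 at y ∈ {6}; common: ∅.
  x = 8: f ≡ 0 at y ∈ {8}; g ≡ 0 at y ∈ {5}; common: ∅.
  x = 9: f ≡ 0 at y ∈ {5}; g ≡ 0 at y ∈ {7}; common: ∅.
  x = 10: f ≡ 0 at y ∈ {2}; g ≡ 0 at y ∈ {10}; common: ∅.
Collecting: common zeros = {(1, 7), (3, 1)}, so the count is 2.
Comparison with the Bézout bound: 2 ≤ 2 = deg(f)·deg(g), as expected for curves with no common component (the bound is attained).


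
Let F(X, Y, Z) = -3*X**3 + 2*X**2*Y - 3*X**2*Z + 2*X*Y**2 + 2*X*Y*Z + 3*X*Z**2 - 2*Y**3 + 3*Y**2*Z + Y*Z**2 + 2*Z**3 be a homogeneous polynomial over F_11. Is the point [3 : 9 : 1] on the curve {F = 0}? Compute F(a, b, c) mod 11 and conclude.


F(3,9,1) ≡ 4 (mod 11); P is NOT on the curve.

Evaluate F(3, 9, 1) term-by-term (mod 11).
  -3*X**3 ↦ -3·27·1·1 = -81
  2*X**2*Y ↦ 2·9·9·1 = 162
  -3*X**2*Z ↦ -3·9·1·1 = -27
  2*X*Y**2 ↦ 2·3·81·1 = 486
  2*X*Y*Z ↦ 2·3·9·1 = 54
  3*X*Z**2 ↦ 3·3·1·1 = 9
  -2*Y**3 ↦ -2·1·729·1 = -1458
  3*Y**2*Z ↦ 3·1·81·1 = 243
  Y*Z**2 ↦ 1·1·9·1 = 9
  2*Z**3 ↦ 2·1·1·1 = 2
Sum: F(3, 9, 1) = (-81) + (162) + (-27) + (486) + (54) + (9) + (-1458) + (243) + (9) + (2) = -601.
Reducing mod 11: -601 ≡ 4 (mod 11).
Since F(a, b, c) ≡ 4 ≠ 0 (mod 11), P does NOT lie on the curve.


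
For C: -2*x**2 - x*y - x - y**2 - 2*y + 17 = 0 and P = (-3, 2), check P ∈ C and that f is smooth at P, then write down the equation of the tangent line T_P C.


Tangent line at P: 9*x - 3*y + 33 = 0.

Step 1: f(-3, 2) = 0, so P lies on C.
Step 2: partial derivatives
  f_x(x, y) = -4*x - y - 1, f_y(x, y) = -x - 2*y - 2.
  f_x(P) = 9, f_y(P) = -3 (gradient nonzero, so P is smooth).
Step 3: tangent line at P: 9·(x − -3) + -3·(y − 2) = 0.
Expanding: 9*x - 3*y + 33 = 0.


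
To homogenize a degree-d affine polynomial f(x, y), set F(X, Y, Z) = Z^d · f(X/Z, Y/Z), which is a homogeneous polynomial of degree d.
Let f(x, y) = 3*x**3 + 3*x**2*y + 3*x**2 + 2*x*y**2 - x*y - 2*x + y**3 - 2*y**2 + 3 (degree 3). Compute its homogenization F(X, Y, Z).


F(X, Y, Z) = 3*X**3 + 3*X**2*Y + 3*X**2*Z + 2*X*Y**2 - X*Y*Z - 2*X*Z**2 + Y**3 - 2*Y**2*Z + 3*Z**3

deg(f) = 3.
Substitute x = X/Z, y = Y/Z into f, then multiply by Z^3.
  monomial 3·x^3·y^0 ↦ 3·X^3·Y^0·Z^0.
  monomial 3·x^2·y^1 ↦ 3·X^2·Y^1·Z^0.
  monomial 3·x^2·y^0 ↦ 3·X^2·Y^0·Z^1.
  monomial 2·x^1·y^2 ↦ 2·X^1·Y^2·Z^0.
  monomial -1·x^1·y^1 ↦ -1·X^1·Y^1·Z^1.
  monomial -2·x^1·y^0 ↦ -2·X^1·Y^0·Z^2.
  monomial 1·x^0·y^3 ↦ 1·X^0·Y^3·Z^0.
  monomial -2·x^0·y^2 ↦ -2·X^0·Y^2·Z^1.
  monomial 3·x^0·y^0 ↦ 3·X^0·Y^0·Z^3.
Collecting: F(X, Y, Z) = 3*X**3 + 3*X**2*Y + 3*X**2*Z + 2*X*Y**2 - X*Y*Z - 2*X*Z**2 + Y**3 - 2*Y**2*Z + 3*Z**3.


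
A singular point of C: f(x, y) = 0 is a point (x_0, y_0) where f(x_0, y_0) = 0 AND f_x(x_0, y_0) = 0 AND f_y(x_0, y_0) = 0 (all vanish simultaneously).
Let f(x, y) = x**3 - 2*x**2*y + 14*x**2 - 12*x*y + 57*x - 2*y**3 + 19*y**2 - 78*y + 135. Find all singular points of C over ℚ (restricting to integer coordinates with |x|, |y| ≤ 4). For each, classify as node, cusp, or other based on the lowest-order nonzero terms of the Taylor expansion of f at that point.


Singular points: {(-3, 3)}; classification: node.

Compute partial derivatives:
  f_x = 3*x**2 - 4*x*y + 28*x - 12*y + 57.
  f_y = -2*x**2 - 12*x - 6*y**2 + 38*y - 78.
Scan x_0 ∈ {−4, ..., 4}. For each x_0, f_y(x_0, y) is a polynomial in y; find its integer roots y ∈ {−4, ..., 4}, then test f_x and f at those candidates.
  x = -4: f_y(-4, y) = -6*y**2 + 38*y - 62; no integer root y with |y| ≤ 4.
  x = -3: f_y(-3, y) = -6*y**2 + 38*y - 60; vanishes at y ∈ {3}. (-3, 3): f_x = 0, f = 0 — SINGULAR.
  x = -2: f_y(-2, y) = -6*y**2 + 38*y - 62; no integer root y with |y| ≤ 4.
  x = -1: f_y(-1, y) = -6*y**2 + 38*y - 68; no integer root y with |y| ≤ 4.
  x = 0: f_y(0, y) = -6*y**2 + 38*y - 78; no integer root y with |y| ≤ 4.
  x = 1: f_y(1, y) = -6*y**2 + 38*y - 92; no integer root y with |y| ≤ 4.
  x = 2: f_y(2, y) = -6*y**2 + 38*y - 110; no integer root y with |y| ≤ 4.
  x = 3: f_y(3, y) = -6*y**2 + 38*y - 132; no integer root y with |y| ≤ 4.
  x = 4: f_y(4, y) = -6*y**2 + 38*y - 158; no integer root y with |y| ≤ 4.
Only singular point on the grid: (-3, 3).
Classify: substitute x = -3 + u, y = 3 + v and expand: f = u**3 - 2*u**2*v - u**2 - 2*v**3 + v**2.
No constant or linear terms (consistent with a singular point). Quadratic part: -u**2 + v**2. Cubic part: u**3 - 2*u**2*v - 2*v**3.
The quadratic part v**2 - u**2 = (v − u)(v + u) splits into two distinct linear factors, so there are two distinct tangent lines y − 3 = ±(x − -3) — this is a node (ordinary double point).
Classification: node.


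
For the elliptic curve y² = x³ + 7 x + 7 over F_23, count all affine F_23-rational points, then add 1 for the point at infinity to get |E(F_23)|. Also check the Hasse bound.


Affine points = {(2, 11), (2, 12), (3, 3), (3, 20), (5, 11), (5, 12), (6, 9), (6, 14), (7, 10), (7, 13), (8, 0), (11, 9), (11, 14), (12, 5), (12, 18), (13, 8), (13, 15), (16, 11), (16, 12), (17, 5), (17, 18), (18, 10), (18, 13), (21, 10), (21, 13)}; affine count = 25; |E(F_23)| = 26.

Discriminant check: Δ ∝ 4a³ + 27b² = 4·7³ + 27·7² = 4·343 + 27·49 ≡ 4 (mod 23). Nonzero ⇒ E is nonsingular.
For each x ∈ F_23, compute rhs = x³ + 7·x + 7 mod 23, then count y ∈ F_23 with y² ≡ rhs.
  x = 0: rhs = 7, matching y values: none (0 points).
  x = 1: rhs = 15, matching y values: none (0 points).
  x = 2: rhs = 6, matching y values: 11, 12 (2 points).
  x = 3: rhs = 9, matching y values: 3, 20 (2 points).
  x = 4: rhs = 7, matching y values: none (0 points).
  x = 5: rhs = 6, matching y values: 11, 12 (2 points).
  x = 6: rhs = 12, matching y values: 9, 14 (2 points).
  x = 7: rhs = 8, matching y values: 10, 13 (2 points).
  x = 8: rhs = 0, matching y values: 0 (1 points).
  x = 9: rhs = 17, matching y values: none (0 points).
  x = 10: rhs = 19, matching y values: none (0 points).
  x = 11: rhs = 12, matching y values: 9, 14 (2 points).
  x = 12: rhs = 2, matching y values: 5, 18 (2 points).
  x = 13: rhs = 18, matching y values: 8, 15 (2 points).
  x = 14: rhs = 20, matching y values: none (0 points).
  x = 15: rhs = 14, matching y values: none (0 points).
  x = 16: rhs = 6, matching y values: 11, 12 (2 points).
  x = 17: rhs = 2, matching y values: 5, 18 (2 points).
  x = 18: rhs = 8, matching y values: 10, 13 (2 points).
  x = 19: rhs = 7, matching y values: none (0 points).
  x = 20: rhs = 5, matching y values: none (0 points).
  x = 21: rhs = 8, matching y values: 10, 13 (2 points).
  x = 22: rhs = 22, matching y values: none (0 points).
Total affine count: 25.
Full point count |E(F_23)| = 25 + 1 = 26.
Hasse bound: |26 − (23+1)| = |2| = 2 ≤ 2√23 ≈ 9.5917 ✓.


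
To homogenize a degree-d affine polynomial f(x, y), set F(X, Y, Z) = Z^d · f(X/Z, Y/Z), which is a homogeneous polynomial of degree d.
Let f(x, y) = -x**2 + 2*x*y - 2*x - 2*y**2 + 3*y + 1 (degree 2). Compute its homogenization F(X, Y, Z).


F(X, Y, Z) = -X**2 + 2*X*Y - 2*X*Z - 2*Y**2 + 3*Y*Z + Z**2

deg(f) = 2.
Substitute x = X/Z, y = Y/Z into f, then multiply by Z^2.
  monomial -1·x^2·y^0 ↦ -1·X^2·Y^0·Z^0.
  monomial 2·x^1·y^1 ↦ 2·X^1·Y^1·Z^0.
  monomial -2·x^1·y^0 ↦ -2·X^1·Y^0·Z^1.
  monomial -2·x^0·y^2 ↦ -2·X^0·Y^2·Z^0.
  monomial 3·x^0·y^1 ↦ 3·X^0·Y^1·Z^1.
  monomial 1·x^0·y^0 ↦ 1·X^0·Y^0·Z^2.
Collecting: F(X, Y, Z) = -X**2 + 2*X*Y - 2*X*Z - 2*Y**2 + 3*Y*Z + Z**2.


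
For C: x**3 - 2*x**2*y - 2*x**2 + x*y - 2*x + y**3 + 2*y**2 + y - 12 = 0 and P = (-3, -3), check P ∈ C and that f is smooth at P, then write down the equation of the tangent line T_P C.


Tangent line at P: -2*x - 5*y - 21 = 0.

Step 1: f(-3, -3) = 0, so P lies on C.
Step 2: partial derivatives
  f_x(x, y) = 3*x**2 - 4*x*y - 4*x + y - 2, f_y(x, y) = -2*x**2 + x + 3*y**2 + 4*y + 1.
  f_x(P) = -2, f_y(P) = -5 (gradient nonzero, so P is smooth).
Step 3: tangent line at P: -2·(x − -3) + -5·(y − -3) = 0.
Expanding: -2*x - 5*y - 21 = 0.


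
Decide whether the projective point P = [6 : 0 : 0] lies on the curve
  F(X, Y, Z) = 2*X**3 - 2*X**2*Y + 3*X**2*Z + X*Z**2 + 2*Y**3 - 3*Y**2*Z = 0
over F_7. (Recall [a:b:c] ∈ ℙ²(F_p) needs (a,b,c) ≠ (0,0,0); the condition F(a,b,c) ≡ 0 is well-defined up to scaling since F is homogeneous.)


F(6,0,0) ≡ 5 (mod 7); P is NOT on the curve.

Evaluate F(6, 0, 0) term-by-term (mod 7).
  2*X**3 ↦ 2·216·1·1 = 432
  -2*X**2*Y ↦ -2·36·0·1 = 0
  3*X**2*Z ↦ 3·36·1·0 = 0
  X*Z**2 ↦ 1·6·1·0 = 0
  2*Y**3 ↦ 2·1·0·1 = 0
  -3*Y**2*Z ↦ -3·1·0·0 = 0
Sum: F(6, 0, 0) = (432) + (0) + (0) + (0) + (0) + (0) = 432.
Reducing mod 7: 432 ≡ 5 (mod 7).
Since F(a, b, c) ≡ 5 ≠ 0 (mod 7), P does NOT lie on the curve.


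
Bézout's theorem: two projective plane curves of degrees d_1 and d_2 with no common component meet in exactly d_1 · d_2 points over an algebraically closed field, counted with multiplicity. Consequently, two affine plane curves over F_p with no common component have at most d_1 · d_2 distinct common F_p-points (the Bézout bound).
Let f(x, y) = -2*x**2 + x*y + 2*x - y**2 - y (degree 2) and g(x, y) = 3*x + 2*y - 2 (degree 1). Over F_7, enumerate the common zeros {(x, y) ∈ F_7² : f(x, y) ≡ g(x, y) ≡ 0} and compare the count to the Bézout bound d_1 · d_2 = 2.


Common zeros: ∅; count = 0; Bézout bound = 2.

deg(f) = 2, deg(g) = 1, so Bézout bound = 2.
Scan x ∈ F_7. For each x, list the y ∈ F_7 with f(x, y) ≡ 0 and those with g(x, y) ≡ 0 (mod 7); the common zeros in that column are the intersection.
  x = 0: f ≡ 0 at y ∈ {0, 6}; g ≡ 0 at y ∈ {1}; common: ∅.
  x = 1: f ≡ 0 at y ∈ {0}; g ≡ 0 at y ∈ {3}; common: ∅.
  x = 2: f ≡ 0 at y ∈ ∅; g ≡ 0 at y ∈ {5}; common: ∅.
  x = 3: f ≡ 0 at y ∈ ∅; g ≡ 0 at y ∈ {0}; common: ∅.
  x = 4: f ≡ 0 at y ∈ {4, 6}; g ≡ 0 at y ∈ {2}; common: ∅.
  x = 5: f ≡ 0 at y ∈ ∅; g ≡ 0 at y ∈ {4}; common: ∅.
  x = 6: f ≡ 0 at y ∈ {1, 4}; g ≡ 0 at y ∈ {6}; common: ∅.
Collecting: common zeros = ∅, so the count is 0.
Comparison with the Bézout bound: 0 ≤ 2 = deg(f)·deg(g), as expected for curves with no common component (the affine F_7-count falls short of the bound because intersections may lie at infinity, over extension fields, or carry multiplicity).


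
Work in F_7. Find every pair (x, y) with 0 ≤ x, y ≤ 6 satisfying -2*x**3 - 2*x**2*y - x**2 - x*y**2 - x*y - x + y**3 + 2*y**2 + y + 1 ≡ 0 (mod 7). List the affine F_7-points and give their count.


Affine F_7-points: {(0, 3), (2, 0), (2, 3), (2, 4), (4, 0), (4, 2), (5, 3), (6, 1), (6, 5)}; count = 9.

For each of the 49 pairs (x, y) ∈ F_7², evaluate f(x, y) mod 7. Record the zeros.
  x = 0: [0↦1, 1↦5, 2↦5, 3↦0, 4↦3, 5↦6, 6↦1]  zeros at y ∈ {3}
  x = 1: [0↦4, 1↦4, 2↦5, 3↦6, 4↦6, 5↦4, 6↦6]  zeros at y ∈ ∅
  x = 2: [0↦0, 1↦6, 2↦4, 3↦0, 4↦0, 5↦3, 6↦1]  zeros at y ∈ {0, 3, 4}
  x = 3: [0↦5, 1↦6, 2↦4, 3↦5, 4↦1, 5↦5, 6↦2]  zeros at y ∈ ∅
  x = 4: [0↦0, 1↦6, 2↦0, 3↦2, 4↦4, 5↦5, 6↦4]  zeros at y ∈ {0, 2}
  x = 5: [0↦1, 1↦1, 2↦1, 3↦0, 4↦4, 5↦5, 6↦2]  zeros at y ∈ {3}
  x = 6: [0↦3, 1↦0, 2↦2, 3↦1, 4↦3, 5↦0, 6↦5]  zeros at y ∈ {1, 5}
Collecting zeros: affine points = {(0, 3), (2, 0), (2, 3), (2, 4), (4, 0), (4, 2), (5, 3), (6, 1), (6, 5)}.
Total count |C(F_7)_aff| = 9.


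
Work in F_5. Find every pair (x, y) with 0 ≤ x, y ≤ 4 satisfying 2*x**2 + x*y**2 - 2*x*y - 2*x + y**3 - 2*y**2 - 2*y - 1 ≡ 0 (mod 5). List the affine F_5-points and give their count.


Affine F_5-points: {(0, 2), (1, 1), (1, 2), (1, 3), (3, 1)}; count = 5.

For each of the 25 pairs (x, y) ∈ F_5², evaluate f(x, y) mod 5. Record the zeros.
  x = 0: [0↦4, 1↦1, 2↦0, 3↦2, 4↦3]  zeros at y ∈ {2}
  x = 1: [0↦4, 1↦0, 2↦0, 3↦0, 4↦1]  zeros at y ∈ {1, 2, 3}
  x = 2: [0↦3, 1↦3, 2↦4, 3↦2, 4↦3]  zeros at y ∈ ∅
  x = 3: [0↦1, 1↦0, 2↦2, 3↦3, 4↦4]  zeros at y ∈ {1}
  x = 4: [0↦3, 1↦1, 2↦4, 3↦3, 4↦4]  zeros at y ∈ ∅
Collecting zeros: affine points = {(0, 2), (1, 1), (1, 2), (1, 3), (3, 1)}.
Total count |C(F_5)_aff| = 5.


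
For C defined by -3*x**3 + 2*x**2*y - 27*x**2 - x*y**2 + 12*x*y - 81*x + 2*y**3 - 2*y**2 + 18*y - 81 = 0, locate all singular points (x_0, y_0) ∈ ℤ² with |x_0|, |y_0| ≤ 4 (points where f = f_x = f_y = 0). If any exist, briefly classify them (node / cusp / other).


Singular points: {(-3, 0)}; classification: cusp.

Compute partial derivatives:
  f_x = -9*x**2 + 4*x*y - 54*x - y**2 + 12*y - 81.
  f_y = 2*x**2 - 2*x*y + 12*x + 6*y**2 - 4*y + 18.
Scan x_0 ∈ {−4, ..., 4}. For each x_0, f_y(x_0, y) is a polynomial in y; find its integer roots y ∈ {−4, ..., 4}, then test f_x and f at those candidates.
  x = -4: f_y(-4, y) = 6*y**2 + 4*y + 2; no integer root y with |y| ≤ 4.
  x = -3: f_y(-3, y) = 6*y**2 + 2*y; vanishes at y ∈ {0}. (-3, 0): f_x = 0, f = 0 — SINGULAR.
  x = -2: f_y(-2, y) = 6*y**2 + 2; no integer root y with |y| ≤ 4.
  x = -1: f_y(-1, y) = 6*y**2 - 2*y + 8; no integer root y with |y| ≤ 4.
  x = 0: f_y(0, y) = 6*y**2 - 4*y + 18; no integer root y with |y| ≤ 4.
  x = 1: f_y(1, y) = 6*y**2 - 6*y + 32; no integer root y with |y| ≤ 4.
  x = 2: f_y(2, y) = 6*y**2 - 8*y + 50; no integer root y with |y| ≤ 4.
  x = 3: f_y(3, y) = 6*y**2 - 10*y + 72; no integer root y with |y| ≤ 4.
  x = 4: f_y(4, y) = 6*y**2 - 12*y + 98; no integer root y with |y| ≤ 4.
Only singular point on the grid: (-3, 0).
Classify: substitute x = -3 + u, y = 0 + v and expand: f = -3*u**3 + 2*u**2*v - u*v**2 + 2*v**3 + v**2.
No constant or linear terms (consistent with a singular point). Quadratic part: v**2. Cubic part: -3*u**3 + 2*u**2*v - u*v**2 + 2*v**3.
The quadratic part v**2 is a perfect square, so there is a single (double) tangent line v = 0, i.e. y = 0. Restricting the cubic part to that line (v = 0) leaves -3*u**3 ≠ 0, so f is not divisible by v and the branch is v² ≈ 3*u**3 to lowest order — this is a cusp.
Classification: cusp.


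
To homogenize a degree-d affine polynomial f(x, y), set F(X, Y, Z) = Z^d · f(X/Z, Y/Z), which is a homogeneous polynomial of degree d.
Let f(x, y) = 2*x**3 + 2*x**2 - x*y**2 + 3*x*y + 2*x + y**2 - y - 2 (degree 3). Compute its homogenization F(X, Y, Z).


F(X, Y, Z) = 2*X**3 + 2*X**2*Z - X*Y**2 + 3*X*Y*Z + 2*X*Z**2 + Y**2*Z - Y*Z**2 - 2*Z**3

deg(f) = 3.
Substitute x = X/Z, y = Y/Z into f, then multiply by Z^3.
  monomial 2·x^3·y^0 ↦ 2·X^3·Y^0·Z^0.
  monomial 2·x^2·y^0 ↦ 2·X^2·Y^0·Z^1.
  monomial -1·x^1·y^2 ↦ -1·X^1·Y^2·Z^0.
  monomial 3·x^1·y^1 ↦ 3·X^1·Y^1·Z^1.
  monomial 2·x^1·y^0 ↦ 2·X^1·Y^0·Z^2.
  monomial 1·x^0·y^2 ↦ 1·X^0·Y^2·Z^1.
  monomial -1·x^0·y^1 ↦ -1·X^0·Y^1·Z^2.
  monomial -2·x^0·y^0 ↦ -2·X^0·Y^0·Z^3.
Collecting: F(X, Y, Z) = 2*X**3 + 2*X**2*Z - X*Y**2 + 3*X*Y*Z + 2*X*Z**2 + Y**2*Z - Y*Z**2 - 2*Z**3.


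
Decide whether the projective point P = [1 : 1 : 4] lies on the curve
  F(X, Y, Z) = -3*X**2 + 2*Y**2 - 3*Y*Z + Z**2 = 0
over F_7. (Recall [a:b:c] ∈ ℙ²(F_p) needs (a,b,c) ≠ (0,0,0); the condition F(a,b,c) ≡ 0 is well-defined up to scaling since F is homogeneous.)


F(1,1,4) ≡ 3 (mod 7); P is NOT on the curve.

Evaluate F(1, 1, 4) term-by-term (mod 7).
  -3*X**2 ↦ -3·1·1·1 = -3
  2*Y**2 ↦ 2·1·1·1 = 2
  -3*Y*Z ↦ -3·1·1·4 = -12
  Z**2 ↦ 1·1·1·16 = 16
Sum: F(1, 1, 4) = (-3) + (2) + (-12) + (16) = 3.
Reducing mod 7: 3 ≡ 3 (mod 7).
Since F(a, b, c) ≡ 3 ≠ 0 (mod 7), P does NOT lie on the curve.


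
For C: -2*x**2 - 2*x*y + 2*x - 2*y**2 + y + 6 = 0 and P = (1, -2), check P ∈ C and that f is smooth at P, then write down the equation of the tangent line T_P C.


Tangent line at P: 2*x + 7*y + 12 = 0.

Step 1: f(1, -2) = 0, so P lies on C.
Step 2: partial derivatives
  f_x(x, y) = -4*x - 2*y + 2, f_y(x, y) = -2*x - 4*y + 1.
  f_x(P) = 2, f_y(P) = 7 (gradient nonzero, so P is smooth).
Step 3: tangent line at P: 2·(x − 1) + 7·(y − -2) = 0.
Expanding: 2*x + 7*y + 12 = 0.


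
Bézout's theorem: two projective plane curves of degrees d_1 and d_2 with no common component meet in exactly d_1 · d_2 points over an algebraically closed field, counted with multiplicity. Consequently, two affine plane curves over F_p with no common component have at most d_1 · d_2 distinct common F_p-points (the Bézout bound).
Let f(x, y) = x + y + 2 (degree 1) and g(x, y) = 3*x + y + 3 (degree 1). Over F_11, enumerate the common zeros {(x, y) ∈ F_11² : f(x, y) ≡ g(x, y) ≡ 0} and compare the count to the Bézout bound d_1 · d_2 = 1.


Common zeros: {(5, 4)}; count = 1; Bézout bound = 1.

deg(f) = 1, deg(g) = 1, so Bézout bound = 1.
Scan x ∈ F_11. For each x, list the y ∈ F_11 with f(x, y) ≡ 0 and those with g(x, y) ≡ 0 (mod 11); the common zeros in that column are the intersection.
  x = 0: f ≡ 0 at y ∈ {9}; g ≡ 0 at y ∈ {8}; common: ∅.
  x = 1: f ≡ 0 at y ∈ {8}; g ≡ 0 at y ∈ {5}; common: ∅.
  x = 2: f ≡ 0 at y ∈ {7}; g ≡ 0 at y ∈ {2}; common: ∅.
  x = 3: f ≡ 0 at y ∈ {6}; g ≡ 0 at y ∈ {10}; common: ∅.
  x = 4: f ≡ 0 at y ∈ {5}; g ≡ 0 at y ∈ {7}; common: ∅.
  x = 5: f ≡ 0 at y ∈ {4}; g ≡ 0 at y ∈ {4}; common: {4}.
  x = 6: f ≡ 0 at y ∈ {3}; g ≡ 0 at y ∈ {1}; common: ∅.
  x = 7: f ≡ 0 at y ∈ {2}; g ≡ 0 at y ∈ {9}; common: ∅.
  x = 8: f ≡ 0 at y ∈ {1}; g ≡ 0 at y ∈ {6}; common: ∅.
  x = 9: f ≡ 0 at y ∈ {0}; g ≡ 0 at y ∈ {3}; common: ∅.
  x = 10: f ≡ 0 at y ∈ {10}; g ≡ 0 at y ∈ {0}; common: ∅.
Collecting: common zeros = {(5, 4)}, so the count is 1.
Comparison with the Bézout bound: 1 ≤ 1 = deg(f)·deg(g), as expected for curves with no common component (the bound is attained).


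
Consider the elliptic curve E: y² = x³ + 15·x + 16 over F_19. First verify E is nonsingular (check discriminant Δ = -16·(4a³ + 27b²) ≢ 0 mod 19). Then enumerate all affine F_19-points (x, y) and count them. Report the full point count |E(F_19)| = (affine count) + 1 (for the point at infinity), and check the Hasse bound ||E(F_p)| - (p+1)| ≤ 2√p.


Affine points = {(0, 4), (0, 15), (2, 4), (2, 15), (4, 8), (4, 11), (5, 8), (5, 11), (9, 5), (9, 14), (10, 8), (10, 11), (11, 7), (11, 12), (12, 9), (12, 10), (14, 5), (14, 14), (15, 5), (15, 14), (16, 1), (16, 18), (17, 4), (17, 15), (18, 0)}; affine count = 25; |E(F_19)| = 26.

Discriminant check: Δ ∝ 4a³ + 27b² = 4·15³ + 27·16² = 4·3375 + 27·256 ≡ 6 (mod 19). Nonzero ⇒ E is nonsingular.
For each x ∈ F_19, compute rhs = x³ + 15·x + 16 mod 19, then count y ∈ F_19 with y² ≡ rhs.
  x = 0: rhs = 16, matching y values: 4, 15 (2 points).
  x = 1: rhs = 13, matching y values: none (0 points).
  x = 2: rhs = 16, matching y values: 4, 15 (2 points).
  x = 3: rhs = 12, matching y values: none (0 points).
  x = 4: rhs = 7, matching y values: 8, 11 (2 points).
  x = 5: rhs = 7, matching y values: 8, 11 (2 points).
  x = 6: rhs = 18, matching y values: none (0 points).
  x = 7: rhs = 8, matching y values: none (0 points).
  x = 8: rhs = 2, matching y values: none (0 points).
  x = 9: rhs = 6, matching y values: 5, 14 (2 points).
  x = 10: rhs = 7, matching y values: 8, 11 (2 points).
  x = 11: rhs = 11, matching y values: 7, 12 (2 points).
  x = 12: rhs = 5, matching y values: 9, 10 (2 points).
  x = 13: rhs = 14, matching y values: none (0 points).
  x = 14: rhs = 6, matching y values: 5, 14 (2 points).
  x = 15: rhs = 6, matching y values: 5, 14 (2 points).
  x = 16: rhs = 1, matching y values: 1, 18 (2 points).
  x = 17: rhs = 16, matching y values: 4, 15 (2 points).
  x = 18: rhs = 0, matching y values: 0 (1 points).
Total affine count: 25.
Full point count |E(F_19)| = 25 + 1 = 26.
Hasse bound: |26 − (19+1)| = |6| = 6 ≤ 2√19 ≈ 8.7178 ✓.


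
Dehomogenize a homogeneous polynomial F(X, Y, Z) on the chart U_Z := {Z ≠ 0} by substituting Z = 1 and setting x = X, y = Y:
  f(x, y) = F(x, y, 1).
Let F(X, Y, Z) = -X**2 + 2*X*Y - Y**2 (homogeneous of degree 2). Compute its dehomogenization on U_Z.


f(x, y) = -x**2 + 2*x*y - y**2

On U_Z we set Z = 1. Each monomial c·X^i·Y^j·Z^k in F becomes c·x^i·y^j·1^k = c·x^i·y^j.
Substituting Z = 1: F(X, Y, 1) = -x**2 + 2*x*y - y**2.
Note: deg(f) ≤ deg(F) = 2; strict inequality happens when F is divisible by Z (lost terms).


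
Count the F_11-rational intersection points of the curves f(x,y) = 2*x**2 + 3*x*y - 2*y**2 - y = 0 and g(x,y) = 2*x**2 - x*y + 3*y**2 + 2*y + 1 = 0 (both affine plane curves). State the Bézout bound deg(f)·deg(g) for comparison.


Common zeros: {(1, 4)}; count = 1; Bézout bound = 4.

deg(f) = 2, deg(g) = 2, so Bézout bound = 4.
Scan x ∈ F_11. For each x, list the y ∈ F_11 with f(x, y) ≡ 0 and those with g(x, y) ≡ 0 (mod 11); the common zeros in that column are the intersection.
  x = 0: f ≡ 0 at y ∈ {0, 5}; g ≡ 0 at y ∈ {6, 8}; common: ∅.
  x = 1: f ≡ 0 at y ∈ {4, 8}; g ≡ 0 at y ∈ {3, 4}; common: {4}.
  x = 2: f ≡ 0 at y ∈ {1, 7}; g ≡ 0 at y ∈ ∅; common: ∅.
  x = 3: f ≡ 0 at y ∈ ∅; g ≡ 0 at y ∈ {6, 9}; common: ∅.
  x = 4: f ≡ 0 at y ∈ {4, 7}; g ≡ 0 at y ∈ {0, 8}; common: ∅.
  x = 5: f ≡ 0 at y ∈ ∅; g ≡ 0 at y ∈ ∅; common: ∅.
  x = 6: f ≡ 0 at y ∈ ∅; g ≡ 0 at y ∈ {2, 3}; common: ∅.
  x = 7: f ≡ 0 at y ∈ ∅; g ≡ 0 at y ∈ {0, 9}; common: ∅.
  x = 8: f ≡ 0 at y ∈ ∅; g ≡ 0 at y ∈ ∅; common: ∅.
  x = 9: f ≡ 0 at y ∈ {5, 8}; g ≡ 0 at y ∈ ∅; common: ∅.
  x = 10: f ≡ 0 at y ∈ ∅; g ≡ 0 at y ∈ ∅; common: ∅.
Collecting: common zeros = {(1, 4)}, so the count is 1.
Comparison with the Bézout bound: 1 ≤ 4 = deg(f)·deg(g), as expected for curves with no common component (the affine F_11-count falls short of the bound because intersections may lie at infinity, over extension fields, or carry multiplicity).


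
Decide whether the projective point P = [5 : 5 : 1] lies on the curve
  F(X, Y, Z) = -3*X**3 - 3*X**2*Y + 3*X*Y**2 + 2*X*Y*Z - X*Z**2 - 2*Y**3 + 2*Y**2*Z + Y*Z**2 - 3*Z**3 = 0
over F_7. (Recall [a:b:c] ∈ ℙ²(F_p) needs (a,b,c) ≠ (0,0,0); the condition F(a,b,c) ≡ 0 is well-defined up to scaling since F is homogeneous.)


F(5,5,1) ≡ 4 (mod 7); P is NOT on the curve.

Evaluate F(5, 5, 1) term-by-term (mod 7).
  -3*X**3 ↦ -3·125·1·1 = -375
  -3*X**2*Y ↦ -3·25·5·1 = -375
  3*X*Y**2 ↦ 3·5·25·1 = 375
  2*X*Y*Z ↦ 2·5·5·1 = 50
  -X*Z**2 ↦ -1·5·1·1 = -5
  -2*Y**3 ↦ -2·1·125·1 = -250
  2*Y**2*Z ↦ 2·1·25·1 = 50
  Y*Z**2 ↦ 1·1·5·1 = 5
  -3*Z**3 ↦ -3·1·1·1 = -3
Sum: F(5, 5, 1) = (-375) + (-375) + (375) + (50) + (-5) + (-250) + (50) + (5) + (-3) = -528.
Reducing mod 7: -528 ≡ 4 (mod 7).
Since F(a, b, c) ≡ 4 ≠ 0 (mod 7), P does NOT lie on the curve.


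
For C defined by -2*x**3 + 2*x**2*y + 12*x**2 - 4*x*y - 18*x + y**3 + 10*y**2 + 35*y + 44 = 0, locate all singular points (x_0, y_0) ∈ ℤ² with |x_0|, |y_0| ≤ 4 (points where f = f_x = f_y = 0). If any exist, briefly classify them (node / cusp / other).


Singular points: {(1, -3)}; classification: cusp.

Compute partial derivatives:
  f_x = -6*x**2 + 4*x*y + 24*x - 4*y - 18.
  f_y = 2*x**2 - 4*x + 3*y**2 + 20*y + 35.
Scan x_0 ∈ {−4, ..., 4}. For each x_0, f_y(x_0, y) is a polynomial in y; find its integer roots y ∈ {−4, ..., 4}, then test f_x and f at those candidates.
  x = -4: f_y(-4, y) = 3*y**2 + 20*y + 83; no integer root y with |y| ≤ 4.
  x = -3: f_y(-3, y) = 3*y**2 + 20*y + 65; no integer root y with |y| ≤ 4.
  x = -2: f_y(-2, y) = 3*y**2 + 20*y + 51; no integer root y with |y| ≤ 4.
  x = -1: f_y(-1, y) = 3*y**2 + 20*y + 41; no integer root y with |y| ≤ 4.
  x = 0: f_y(0, y) = 3*y**2 + 20*y + 35; no integer root y with |y| ≤ 4.
  x = 1: f_y(1, y) = 3*y**2 + 20*y + 33; vanishes at y ∈ {-3}. (1, -3): f_x = 0, f = 0 — SINGULAR.
  x = 2: f_y(2, y) = 3*y**2 + 20*y + 35; no integer root y with |y| ≤ 4.
  x = 3: f_y(3, y) = 3*y**2 + 20*y + 41; no integer root y with |y| ≤ 4.
  x = 4: f_y(4, y) = 3*y**2 + 20*y + 51; no integer root y with |y| ≤ 4.
Only singular point on the grid: (1, -3).
Classify: substitute x = 1 + u, y = -3 + v and expand: f = -2*u**3 + 2*u**2*v + v**3 + v**2.
No constant or linear terms (consistent with a singular point). Quadratic part: v**2. Cubic part: -2*u**3 + 2*u**2*v + v**3.
The quadratic part v**2 is a perfect square, so there is a single (double) tangent line v = 0, i.e. y = -3. Restricting the cubic part to that line (v = 0) leaves -2*u**3 ≠ 0, so f is not divisible by v and the branch is v² ≈ 2*u**3 to lowest order — this is a cusp.
Classification: cusp.


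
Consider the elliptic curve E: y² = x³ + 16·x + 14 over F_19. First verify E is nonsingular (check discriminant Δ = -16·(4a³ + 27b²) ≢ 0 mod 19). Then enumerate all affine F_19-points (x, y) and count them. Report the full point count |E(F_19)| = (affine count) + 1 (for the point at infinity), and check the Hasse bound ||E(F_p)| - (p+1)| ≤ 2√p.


Affine points = {(2, 4), (2, 15), (4, 3), (4, 16), (11, 1), (11, 18), (13, 5), (13, 14), (15, 0), (18, 4), (18, 15)}; affine count = 11; |E(F_19)| = 12.

Discriminant check: Δ ∝ 4a³ + 27b² = 4·16³ + 27·14² = 4·4096 + 27·196 ≡ 16 (mod 19). Nonzero ⇒ E is nonsingular.
For each x ∈ F_19, compute rhs = x³ + 16·x + 14 mod 19, then count y ∈ F_19 with y² ≡ rhs.
  x = 0: rhs = 14, matching y values: none (0 points).
  x = 1: rhs = 12, matching y values: none (0 points).
  x = 2: rhs = 16, matching y values: 4, 15 (2 points).
  x = 3: rhs = 13, matching y values: none (0 points).
  x = 4: rhs = 9, matching y values: 3, 16 (2 points).
  x = 5: rhs = 10, matching y values: none (0 points).
  x = 6: rhs = 3, matching y values: none (0 points).
  x = 7: rhs = 13, matching y values: none (0 points).
  x = 8: rhs = 8, matching y values: none (0 points).
  x = 9: rhs = 13, matching y values: none (0 points).
  x = 10: rhs = 15, matching y values: none (0 points).
  x = 11: rhs = 1, matching y values: 1, 18 (2 points).
  x = 12: rhs = 15, matching y values: none (0 points).
  x = 13: rhs = 6, matching y values: 5, 14 (2 points).
  x = 14: rhs = 18, matching y values: none (0 points).
  x = 15: rhs = 0, matching y values: 0 (1 points).
  x = 16: rhs = 15, matching y values: none (0 points).
  x = 17: rhs = 12, matching y values: none (0 points).
  x = 18: rhs = 16, matching y values: 4, 15 (2 points).
Total affine count: 11.
Full point count |E(F_19)| = 11 + 1 = 12.
Hasse bound: |12 − (19+1)| = |-8| = 8 ≤ 2√19 ≈ 8.7178 ✓.


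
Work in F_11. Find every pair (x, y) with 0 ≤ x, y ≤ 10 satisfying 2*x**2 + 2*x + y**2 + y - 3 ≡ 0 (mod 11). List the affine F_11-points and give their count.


Affine F_11-points: {(2, 1), (2, 9), (3, 3), (3, 7), (5, 4), (5, 6), (7, 3), (7, 7), (8, 1), (8, 9)}; count = 10.

For each of the 121 pairs (x, y) ∈ F_11², evaluate f(x, y) mod 11. Record the zeros.
  x = 0: [0↦8, 1↦10, 2↦3, 3↦9, 4↦6, 5↦5, 6↦6, 7↦9, 8↦3, 9↦10, 10↦8]  zeros at y ∈ ∅
  x = 1: [0↦1, 1↦3, 2↦7, 3↦2, 4↦10, 5↦9, 6↦10, 7↦2, 8↦7, 9↦3, 10↦1]  zeros at y ∈ ∅
  x = 2: [0↦9, 1↦0, 2↦4, 3↦10, 4↦7, 5↦6, 6↦7, 7↦10, 8↦4, 9↦0, 10↦9]  zeros at y ∈ {1, 9}
  x = 3: [0↦10, 1↦1, 2↦5, 3↦0, 4↦8, 5↦7, 6↦8, 7↦0, 8↦5, 9↦1, 10↦10]  zeros at y ∈ {3, 7}
  x = 4: [0↦4, 1↦6, 2↦10, 3↦5, 4↦2, 5↦1, 6↦2, 7↦5, 8↦10, 9↦6, 10↦4]  zeros at y ∈ ∅
  x = 5: [0↦2, 1↦4, 2↦8, 3↦3, 4↦0, 5↦10, 6↦0, 7↦3, 8↦8, 9↦4, 10↦2]  zeros at y ∈ {4, 6}
  x = 6: [0↦4, 1↦6, 2↦10, 3↦5, 4↦2, 5↦1, 6↦2, 7↦5, 8↦10, 9↦6, 10↦4]  zeros at y ∈ ∅
  x = 7: [0↦10, 1↦1, 2↦5, 3↦0, 4↦8, 5↦7, 6↦8, 7↦0, 8↦5, 9↦1, 10↦10]  zeros at y ∈ {3, 7}
  x = 8: [0↦9, 1↦0, 2↦4, 3↦10, 4↦7, 5↦6, 6↦7, 7↦10, 8↦4, 9↦0, 10↦9]  zeros at y ∈ {1, 9}
  x = 9: [0↦1, 1↦3, 2↦7, 3↦2, 4↦10, 5↦9, 6↦10, 7↦2, 8↦7, 9↦3, 10↦1]  zeros at y ∈ ∅
  x = 10: [0↦8, 1↦10, 2↦3, 3↦9, 4↦6, 5↦5, 6↦6, 7↦9, 8↦3, 9↦10, 10↦8]  zeros at y ∈ ∅
Collecting zeros: affine points = {(2, 1), (2, 9), (3, 3), (3, 7), (5, 4), (5, 6), (7, 3), (7, 7), (8, 1), (8, 9)}.
Total count |C(F_11)_aff| = 10.


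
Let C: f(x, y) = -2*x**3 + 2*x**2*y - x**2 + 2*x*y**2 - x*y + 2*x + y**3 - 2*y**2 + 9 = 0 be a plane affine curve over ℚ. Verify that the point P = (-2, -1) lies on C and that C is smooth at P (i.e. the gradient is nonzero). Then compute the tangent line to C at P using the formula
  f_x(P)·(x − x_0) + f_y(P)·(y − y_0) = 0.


Tangent line at P: -7*x + 25*y + 11 = 0.

Step 1: f(-2, -1) = 0, so P lies on C.
Step 2: partial derivatives
  f_x(x, y) = -6*x**2 + 4*x*y - 2*x + 2*y**2 - y + 2, f_y(x, y) = 2*x**2 + 4*x*y - x + 3*y**2 - 4*y.
  f_x(P) = -7, f_y(P) = 25 (gradient nonzero, so P is smooth).
Step 3: tangent line at P: -7·(x − -2) + 25·(y − -1) = 0.
Expanding: -7*x + 25*y + 11 = 0.


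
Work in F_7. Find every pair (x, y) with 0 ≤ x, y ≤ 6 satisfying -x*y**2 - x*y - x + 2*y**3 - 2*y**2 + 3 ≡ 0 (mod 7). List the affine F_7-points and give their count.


Affine F_7-points: {(0, 5), (1, 1), (3, 0), (3, 3), (6, 6)}; count = 5.

For each of the 49 pairs (x, y) ∈ F_7², evaluate f(x, y) mod 7. Record the zeros.
  x = 0: [0↦3, 1↦3, 2↦4, 3↦4, 4↦1, 5↦0, 6↦6]  zeros at y ∈ {5}
  x = 1: [0↦2, 1↦0, 2↦4, 3↦5, 4↦1, 5↦4, 6↦5]  zeros at y ∈ {1}
  x = 2: [0↦1, 1↦4, 2↦4, 3↦6, 4↦1, 5↦1, 6↦4]  zeros at y ∈ ∅
  x = 3: [0↦0, 1↦1, 2↦4, 3↦0, 4↦1, 5↦5, 6↦3]  zeros at y ∈ {0, 3}
  x = 4: [0↦6, 1↦5, 2↦4, 3↦1, 4↦1, 5↦2, 6↦2]  zeros at y ∈ ∅
  x = 5: [0↦5, 1↦2, 2↦4, 3↦2, 4↦1, 5↦6, 6↦1]  zeros at y ∈ ∅
  x = 6: [0↦4, 1↦6, 2↦4, 3↦3, 4↦1, 5↦3, 6↦0]  zeros at y ∈ {6}
Collecting zeros: affine points = {(0, 5), (1, 1), (3, 0), (3, 3), (6, 6)}.
Total count |C(F_7)_aff| = 5.


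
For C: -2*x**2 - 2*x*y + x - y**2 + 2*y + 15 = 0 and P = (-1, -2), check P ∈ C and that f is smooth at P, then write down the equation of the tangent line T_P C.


Tangent line at P: 9*x + 8*y + 25 = 0.

Step 1: f(-1, -2) = 0, so P lies on C.
Step 2: partial derivatives
  f_x(x, y) = -4*x - 2*y + 1, f_y(x, y) = -2*x - 2*y + 2.
  f_x(P) = 9, f_y(P) = 8 (gradient nonzero, so P is smooth).
Step 3: tangent line at P: 9·(x − -1) + 8·(y − -2) = 0.
Expanding: 9*x + 8*y + 25 = 0.


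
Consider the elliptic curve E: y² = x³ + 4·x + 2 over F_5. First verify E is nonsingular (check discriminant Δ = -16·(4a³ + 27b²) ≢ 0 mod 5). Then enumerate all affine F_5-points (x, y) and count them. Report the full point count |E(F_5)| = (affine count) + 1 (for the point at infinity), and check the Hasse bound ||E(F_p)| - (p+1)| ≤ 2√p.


Affine points = {(3, 1), (3, 4)}; affine count = 2; |E(F_5)| = 3.

Discriminant check: Δ ∝ 4a³ + 27b² = 4·4³ + 27·2² = 4·64 + 27·4 ≡ 4 (mod 5). Nonzero ⇒ E is nonsingular.
For each x ∈ F_5, compute rhs = x³ + 4·x + 2 mod 5, then count y ∈ F_5 with y² ≡ rhs.
  x = 0: rhs = 2, matching y values: none (0 points).
  x = 1: rhs = 2, matching y values: none (0 points).
  x = 2: rhs = 3, matching y values: none (0 points).
  x = 3: rhs = 1, matching y values: 1, 4 (2 points).
  x = 4: rhs = 2, matching y values: none (0 points).
Total affine count: 2.
Full point count |E(F_5)| = 2 + 1 = 3.
Hasse bound: |3 − (5+1)| = |-3| = 3 ≤ 2√5 ≈ 4.4721 ✓.


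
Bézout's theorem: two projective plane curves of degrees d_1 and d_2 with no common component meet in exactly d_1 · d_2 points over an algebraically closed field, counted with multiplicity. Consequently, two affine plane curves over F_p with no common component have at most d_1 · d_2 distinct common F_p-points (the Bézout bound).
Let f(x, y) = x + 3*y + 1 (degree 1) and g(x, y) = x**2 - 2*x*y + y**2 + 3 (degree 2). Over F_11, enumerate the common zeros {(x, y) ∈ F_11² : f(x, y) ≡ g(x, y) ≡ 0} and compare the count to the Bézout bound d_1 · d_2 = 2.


Common zeros: ∅; count = 0; Bézout bound = 2.

deg(f) = 1, deg(g) = 2, so Bézout bound = 2.
Scan x ∈ F_11. For each x, list the y ∈ F_11 with f(x, y) ≡ 0 and those with g(x, y) ≡ 0 (mod 11); the common zeros in that column are the intersection.
  x = 0: f ≡ 0 at y ∈ {7}; g ≡ 0 at y ∈ ∅; common: ∅.
  x = 1: f ≡ 0 at y ∈ {3}; g ≡ 0 at y ∈ ∅; common: ∅.
  x = 2: f ≡ 0 at y ∈ {10}; g ≡ 0 at y ∈ ∅; common: ∅.
  x = 3: f ≡ 0 at y ∈ {6}; g ≡ 0 at y ∈ ∅; common: ∅.
  x = 4: f ≡ 0 at y ∈ {2}; g ≡ 0 at y ∈ ∅; common: ∅.
  x = 5: f ≡ 0 at y ∈ {9}; g ≡ 0 at y ∈ ∅; common: ∅.
  x = 6: f ≡ 0 at y ∈ {5}; g ≡ 0 at y ∈ ∅; common: ∅.
  x = 7: f ≡ 0 at y ∈ {1}; g ≡ 0 at y ∈ ∅; common: ∅.
  x = 8: f ≡ 0 at y ∈ {8}; g ≡ 0 at y ∈ ∅; common: ∅.
  x = 9: f ≡ 0 at y ∈ {4}; g ≡ 0 at y ∈ ∅; common: ∅.
  x = 10: f ≡ 0 at y ∈ {0}; g ≡ 0 at y ∈ ∅; common: ∅.
Collecting: common zeros = ∅, so the count is 0.
Comparison with the Bézout bound: 0 ≤ 2 = deg(f)·deg(g), as expected for curves with no common component (the affine F_11-count falls short of the bound because intersections may lie at infinity, over extension fields, or carry multiplicity).


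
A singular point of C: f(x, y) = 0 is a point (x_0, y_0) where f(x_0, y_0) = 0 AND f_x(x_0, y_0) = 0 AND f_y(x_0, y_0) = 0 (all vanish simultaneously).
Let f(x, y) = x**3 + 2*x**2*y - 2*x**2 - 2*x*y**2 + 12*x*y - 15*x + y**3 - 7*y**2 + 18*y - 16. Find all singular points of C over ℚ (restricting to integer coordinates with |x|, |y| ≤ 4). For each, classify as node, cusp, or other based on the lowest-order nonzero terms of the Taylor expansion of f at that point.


Singular points: {(-1, 2)}; classification: node.

Compute partial derivatives:
  f_x = 3*x**2 + 4*x*y - 4*x - 2*y**2 + 12*y - 15.
  f_y = 2*x**2 - 4*x*y + 12*x + 3*y**2 - 14*y + 18.
Scan x_0 ∈ {−4, ..., 4}. For each x_0, f_y(x_0, y) is a polynomial in y; find its integer roots y ∈ {−4, ..., 4}, then test f_x and f at those candidates.
  x = -4: f_y(-4, y) = 3*y**2 + 2*y + 2; no integer root y with |y| ≤ 4.
  x = -3: f_y(-3, y) = 3*y**2 - 2*y; vanishes at y ∈ {0}. (-3, 0): f_x = 24 ≠ 0.
  x = -2: f_y(-2, y) = 3*y**2 - 6*y + 2; no integer root y with |y| ≤ 4.
  x = -1: f_y(-1, y) = 3*y**2 - 10*y + 8; vanishes at y ∈ {2}. (-1, 2): f_x = 0, f = 0 — SINGULAR.
  x = 0: f_y(0, y) = 3*y**2 - 14*y + 18; no integer root y with |y| ≤ 4.
  x = 1: f_y(1, y) = 3*y**2 - 18*y + 32; no integer root y with |y| ≤ 4.
  x = 2: f_y(2, y) = 3*y**2 - 22*y + 50; no integer root y with |y| ≤ 4.
  x = 3: f_y(3, y) = 3*y**2 - 26*y + 72; no integer root y with |y| ≤ 4.
  x = 4: f_y(4, y) = 3*y**2 - 30*y + 98; no integer root y with |y| ≤ 4.
Only singular point on the grid: (-1, 2).
Classify: substitute x = -1 + u, y = 2 + v and expand: f = u**3 + 2*u**2*v - u**2 - 2*u*v**2 + v**3 + v**2.
No constant or linear terms (consistent with a singular point). Quadratic part: -u**2 + v**2. Cubic part: u**3 + 2*u**2*v - 2*u*v**2 + v**3.
The quadratic part v**2 - u**2 = (v − u)(v + u) splits into two distinct linear factors, so there are two distinct tangent lines y − 2 = ±(x − -1) — this is a node (ordinary double point).
Classification: node.
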